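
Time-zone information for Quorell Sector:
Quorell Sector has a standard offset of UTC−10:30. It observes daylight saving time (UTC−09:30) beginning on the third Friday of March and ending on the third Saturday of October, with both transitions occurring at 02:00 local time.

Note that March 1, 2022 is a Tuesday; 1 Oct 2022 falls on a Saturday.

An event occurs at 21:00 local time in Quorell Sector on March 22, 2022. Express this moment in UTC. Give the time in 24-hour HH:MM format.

1 March 2022 is a Tuesday, so the first Friday is March 4 and the third is March 18.
1 October 2022 is a Saturday, so the first Saturday is October 1 and the third is October 15.
March 22, 2022 falls between 18 March and 15 October, so daylight saving is in effect and Quorell Sector is at UTC−09:30.
21:00 local + 9h30m = 06:30 UTC (rolling into the next day, 23 March 2022).

06:30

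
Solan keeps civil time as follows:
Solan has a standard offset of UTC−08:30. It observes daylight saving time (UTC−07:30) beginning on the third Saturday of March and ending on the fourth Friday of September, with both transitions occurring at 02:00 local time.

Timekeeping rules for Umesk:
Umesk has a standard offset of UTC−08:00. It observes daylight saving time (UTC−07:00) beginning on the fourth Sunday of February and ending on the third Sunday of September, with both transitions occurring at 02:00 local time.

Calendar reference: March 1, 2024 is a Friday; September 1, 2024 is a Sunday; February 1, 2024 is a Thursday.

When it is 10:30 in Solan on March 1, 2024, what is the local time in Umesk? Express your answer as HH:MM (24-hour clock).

12:00

1 March 2024 is a Friday, so the first Saturday is March 2 and the third is March 16.
1 September 2024 is a Sunday, so the first Friday is September 6 and the fourth is September 27.
Daylight saving runs 16 March – 27 September; March 1, 2024 is outside that window, so Solan is on standard time at UTC−08:30.
10:30 Solan + 8h30m = 19:00 UTC.
1 February 2024 is a Thursday, so the first Sunday is February 4 and the fourth is February 25.
1 September 2024 is a Sunday, so the first Sunday is September 1 and the third is September 15.
At the standard offset (UTC−08:00), 19:00 UTC − 8h = 11:00 Umesk standard time.
The standard-time date in Umesk, March 1, 2024, lies within the daylight-saving period (25 February – 15 September), so Umesk is on daylight time, UTC−07:00.
19:00 UTC − 7h = 12:00 Umesk.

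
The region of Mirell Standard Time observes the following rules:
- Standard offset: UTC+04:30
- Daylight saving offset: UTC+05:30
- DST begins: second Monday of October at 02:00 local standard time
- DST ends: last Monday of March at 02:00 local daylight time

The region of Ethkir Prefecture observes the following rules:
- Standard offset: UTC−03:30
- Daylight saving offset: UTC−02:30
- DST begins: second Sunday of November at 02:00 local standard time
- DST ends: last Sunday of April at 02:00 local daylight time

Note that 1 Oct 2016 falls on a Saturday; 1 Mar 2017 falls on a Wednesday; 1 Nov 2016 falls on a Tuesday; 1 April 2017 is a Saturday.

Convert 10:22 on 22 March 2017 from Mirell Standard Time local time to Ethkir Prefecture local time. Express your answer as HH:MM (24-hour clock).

02:22

1 October 2016 is a Saturday, so the first Monday is October 3 and the second is October 10.
1 March 2017 is a Wednesday, so Mondays fall on 6, 13, 20, 27; the last is March 27.
22 March 2017 falls between 10 October 2016 and 27 March 2017, so daylight saving is in effect and Mirell Standard Time is at UTC+05:30.
10:22 Mirell Standard Time − 5h30m = 04:52 UTC.
1 November 2016 is a Tuesday, so the first Sunday is November 6 and the second is November 13.
1 April 2017 is a Saturday, so Sundays fall on 2, 9, 16, 23, 30; the last is April 30.
At the standard offset (UTC−03:30), 04:52 UTC − 3h30m = 01:22 Ethkir Prefecture standard time.
Daylight saving runs 13 November 2016 – 30 April 2017; the standard-time date in Ethkir Prefecture, 22 March 2017, is inside that window, so Ethkir Prefecture is at UTC−02:30.
04:52 UTC − 2h30m = 02:22 Ethkir Prefecture.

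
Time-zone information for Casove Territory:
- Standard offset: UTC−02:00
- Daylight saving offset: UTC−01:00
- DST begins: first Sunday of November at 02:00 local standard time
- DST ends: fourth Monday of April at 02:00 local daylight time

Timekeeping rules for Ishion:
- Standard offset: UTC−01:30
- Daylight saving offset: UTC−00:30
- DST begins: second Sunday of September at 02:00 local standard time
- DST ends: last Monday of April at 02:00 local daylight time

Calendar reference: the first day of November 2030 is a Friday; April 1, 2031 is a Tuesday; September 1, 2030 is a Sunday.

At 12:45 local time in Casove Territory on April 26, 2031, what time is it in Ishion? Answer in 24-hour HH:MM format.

1 November 2030 is a Friday, so the first Sunday is November 3.
1 April 2031 is a Tuesday, so the first Monday is April 7 and the fourth is April 28.
Daylight saving runs 3 November 2030 – 28 April 2031; April 26, 2031 is inside that window, so Casove Territory is at UTC−01:00.
12:45 Casove Territory + 1h = 13:45 UTC.
1 September 2030 is a Sunday, so the first Sunday is September 1 and the second is September 8.
1 April 2031 is a Tuesday, so Mondays fall on 7, 14, 21, 28; the last is April 28.
At the standard offset (UTC−01:30), 13:45 UTC − 1h30m = 12:15 Ishion standard time.
Daylight saving runs 8 September 2030 – 28 April 2031; the standard-time date in Ishion, April 26, 2031, is inside that window, so Ishion is at UTC−00:30.
13:45 UTC − 0h30m = 13:15 Ishion.

13:15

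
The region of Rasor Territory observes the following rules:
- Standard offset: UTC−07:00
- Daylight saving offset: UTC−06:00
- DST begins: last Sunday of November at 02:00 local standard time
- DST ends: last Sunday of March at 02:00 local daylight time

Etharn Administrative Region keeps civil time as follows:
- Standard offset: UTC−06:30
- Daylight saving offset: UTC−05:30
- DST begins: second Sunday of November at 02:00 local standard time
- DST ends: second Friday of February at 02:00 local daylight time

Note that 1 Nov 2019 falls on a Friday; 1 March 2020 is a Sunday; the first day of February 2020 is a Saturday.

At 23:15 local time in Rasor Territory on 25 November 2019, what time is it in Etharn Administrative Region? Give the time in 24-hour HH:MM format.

1 November 2019 is a Friday, so Sundays fall on 3, 10, 17, 24; the last is November 24.
1 March 2020 is a Sunday, so Sundays fall on 1, 8, 15, 22, 29; the last is March 29.
25 November 2019 lies within the daylight-saving period (24 November 2019 – 29 March 2020), so Rasor Territory is on daylight time, UTC−06:00.
23:15 Rasor Territory + 6h = 05:15 UTC (rolling into the next day, 26 November 2019).
1 November 2019 is a Friday, so the first Sunday is November 3 and the second is November 10.
1 February 2020 is a Saturday, so the first Friday is February 7 and the second is February 14.
At the standard offset (UTC−06:30), 05:15 UTC − 6h30m = 22:45 Etharn Administrative Region standard time (rolling into the previous day, 25 November 2019).
The standard-time date in Etharn Administrative Region, 25 November 2019, falls between 10 November 2019 and 14 February 2020, so daylight saving is in effect and Etharn Administrative Region is at UTC−05:30.
05:15 UTC − 5h30m = 23:45 Etharn Administrative Region (rolling into the previous day, 25 November 2019).

23:45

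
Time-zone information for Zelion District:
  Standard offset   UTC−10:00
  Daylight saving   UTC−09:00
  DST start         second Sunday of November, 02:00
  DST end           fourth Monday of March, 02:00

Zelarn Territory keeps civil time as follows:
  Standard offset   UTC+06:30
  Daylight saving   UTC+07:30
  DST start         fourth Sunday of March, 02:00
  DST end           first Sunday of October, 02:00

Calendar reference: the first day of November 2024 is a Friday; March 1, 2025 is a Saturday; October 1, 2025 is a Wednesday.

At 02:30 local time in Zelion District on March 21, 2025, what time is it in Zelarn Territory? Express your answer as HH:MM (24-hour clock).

1 November 2024 is a Friday, so the first Sunday is November 3 and the second is November 10.
1 March 2025 is a Saturday, so the first Monday is March 3 and the fourth is March 24.
Daylight saving runs 10 November 2024 – 24 March 2025; March 21, 2025 is inside that window, so Zelion District is at UTC−09:00.
02:30 Zelion District + 9h = 11:30 UTC.
1 March 2025 is a Saturday, so the first Sunday is March 2 and the fourth is March 23.
1 October 2025 is a Wednesday, so the first Sunday is October 5.
At the standard offset (UTC+06:30), 11:30 UTC + 6h30m = 18:00 Zelarn Territory standard time.
Daylight saving runs 23 March – 5 October; the standard-time date in Zelarn Territory, March 21, 2025, is outside that window, so Zelarn Territory is on standard time at UTC+06:30.
11:30 UTC + 6h30m = 18:00 Zelarn Territory.

18:00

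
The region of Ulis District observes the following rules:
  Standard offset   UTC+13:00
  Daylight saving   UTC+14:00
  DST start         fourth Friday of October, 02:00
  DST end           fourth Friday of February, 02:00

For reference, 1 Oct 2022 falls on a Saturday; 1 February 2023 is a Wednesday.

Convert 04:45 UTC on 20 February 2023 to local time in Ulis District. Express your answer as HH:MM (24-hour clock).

18:45

1 October 2022 is a Saturday, so the first Friday is October 7 and the fourth is October 28.
1 February 2023 is a Wednesday, so the first Friday is February 3 and the fourth is February 24.
At the standard offset (UTC+13:00), 04:45 UTC + 13h = 17:45 Ulis District standard time.
The standard-time date in Ulis District, 20 February 2023, lies within the daylight-saving period (28 October 2022 – 24 February 2023), so Ulis District is on daylight time, UTC+14:00.
04:45 UTC + 14h = 18:45 local.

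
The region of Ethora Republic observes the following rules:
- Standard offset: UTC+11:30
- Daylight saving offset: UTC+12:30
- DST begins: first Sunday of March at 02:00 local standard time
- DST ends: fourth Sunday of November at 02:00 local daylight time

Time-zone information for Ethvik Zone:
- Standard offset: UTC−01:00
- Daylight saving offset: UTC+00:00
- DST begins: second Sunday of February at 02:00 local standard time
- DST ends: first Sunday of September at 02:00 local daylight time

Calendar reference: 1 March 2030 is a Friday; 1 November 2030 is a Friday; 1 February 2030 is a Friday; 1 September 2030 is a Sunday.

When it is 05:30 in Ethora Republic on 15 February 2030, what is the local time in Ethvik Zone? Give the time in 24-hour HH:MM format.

18:00

1 March 2030 is a Friday, so the first Sunday is March 3.
1 November 2030 is a Friday, so the first Sunday is November 3 and the fourth is November 24.
15 February 2030 does not fall between 3 March and 24 November, so daylight saving is not in effect and Ethora Republic is at UTC+11:30.
05:30 Ethora Republic − 11h30m = 18:00 UTC (rolling into the previous day, 14 February 2030).
1 February 2030 is a Friday, so the first Sunday is February 3 and the second is February 10.
1 September 2030 is a Sunday, so the first Sunday is September 1.
At the standard offset (UTC−01:00), 18:00 UTC − 1h = 17:00 Ethvik Zone standard time.
The standard-time date in Ethvik Zone, 14 February 2030, falls between 10 February and 1 September, so daylight saving is in effect and Ethvik Zone is at UTC+00:00.
18:00 UTC + 0h = 18:00 Ethvik Zone.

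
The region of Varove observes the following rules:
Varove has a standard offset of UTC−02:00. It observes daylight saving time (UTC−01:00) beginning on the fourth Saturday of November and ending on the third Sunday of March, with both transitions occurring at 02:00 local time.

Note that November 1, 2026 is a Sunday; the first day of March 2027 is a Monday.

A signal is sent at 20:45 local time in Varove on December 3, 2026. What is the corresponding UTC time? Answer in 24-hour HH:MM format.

1 November 2026 is a Sunday, so the first Saturday is November 7 and the fourth is November 28.
1 March 2027 is a Monday, so the first Sunday is March 7 and the third is March 21.
December 3, 2026 lies within the daylight-saving period (28 November 2026 – 21 March 2027), so Varove is on daylight time, UTC−01:00.
20:45 local + 1h = 21:45 UTC.

21:45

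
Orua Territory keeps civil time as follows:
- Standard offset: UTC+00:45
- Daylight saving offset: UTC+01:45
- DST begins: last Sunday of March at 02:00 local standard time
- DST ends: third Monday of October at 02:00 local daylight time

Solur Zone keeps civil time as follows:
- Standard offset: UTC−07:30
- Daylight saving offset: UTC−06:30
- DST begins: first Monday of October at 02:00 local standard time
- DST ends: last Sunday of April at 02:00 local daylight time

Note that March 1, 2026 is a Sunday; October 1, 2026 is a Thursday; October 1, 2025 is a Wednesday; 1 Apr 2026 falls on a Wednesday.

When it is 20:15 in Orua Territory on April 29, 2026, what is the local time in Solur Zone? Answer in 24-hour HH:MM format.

1 March 2026 is a Sunday, so Sundays fall on 1, 8, 15, 22, 29; the last is March 29.
1 October 2026 is a Thursday, so the first Monday is October 5 and the third is October 19.
Daylight saving runs 29 March – 19 October; April 29, 2026 is inside that window, so Orua Territory is at UTC+01:45.
20:15 Orua Territory − 1h45m = 18:30 UTC.
1 October 2025 is a Wednesday, so the first Monday is October 6.
1 April 2026 is a Wednesday, so Sundays fall on 5, 12, 19, 26; the last is April 26.
At the standard offset (UTC−07:30), 18:30 UTC − 7h30m = 11:00 Solur Zone standard time.
The standard-time date in Solur Zone, April 29, 2026, is outside the daylight-saving period (6 October 2025 – 26 April 2026), so Solur Zone is on standard time, UTC−07:30.
18:30 UTC − 7h30m = 11:00 Solur Zone.

11:00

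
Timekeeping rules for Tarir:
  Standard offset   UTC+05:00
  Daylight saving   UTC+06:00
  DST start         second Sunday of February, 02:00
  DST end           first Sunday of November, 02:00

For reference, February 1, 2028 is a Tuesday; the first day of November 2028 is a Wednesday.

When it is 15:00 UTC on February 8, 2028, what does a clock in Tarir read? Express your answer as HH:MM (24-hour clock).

20:00

1 February 2028 is a Tuesday, so the first Sunday is February 6 and the second is February 13.
1 November 2028 is a Wednesday, so the first Sunday is November 5.
At the standard offset (UTC+05:00), 15:00 UTC + 5h = 20:00 Tarir standard time.
Daylight saving runs 13 February – 5 November; the standard-time date in Tarir, February 8, 2028, is outside that window, so Tarir is on standard time at UTC+05:00.
15:00 UTC + 5h = 20:00 local.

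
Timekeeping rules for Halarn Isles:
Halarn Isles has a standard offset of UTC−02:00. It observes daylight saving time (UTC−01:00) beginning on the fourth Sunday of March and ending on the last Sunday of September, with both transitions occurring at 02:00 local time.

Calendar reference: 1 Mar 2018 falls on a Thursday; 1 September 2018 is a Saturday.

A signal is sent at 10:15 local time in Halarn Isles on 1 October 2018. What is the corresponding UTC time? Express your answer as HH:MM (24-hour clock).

1 March 2018 is a Thursday, so the first Sunday is March 4 and the fourth is March 25.
1 September 2018 is a Saturday, so Sundays fall on 2, 9, 16, 23, 30; the last is September 30.
Daylight saving runs 25 March – 30 September; 1 October 2018 is outside that window, so Halarn Isles is on standard time at UTC−02:00.
10:15 local + 2h = 12:15 UTC.

12:15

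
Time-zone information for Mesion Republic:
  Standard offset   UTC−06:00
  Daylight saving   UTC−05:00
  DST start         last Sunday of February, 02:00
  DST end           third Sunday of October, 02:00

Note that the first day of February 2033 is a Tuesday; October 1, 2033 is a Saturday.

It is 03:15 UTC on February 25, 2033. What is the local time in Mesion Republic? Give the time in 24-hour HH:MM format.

1 February 2033 is a Tuesday, so Sundays fall on 6, 13, 20, 27; the last is February 27.
1 October 2033 is a Saturday, so the first Sunday is October 2 and the third is October 16.
At the standard offset (UTC−06:00), 03:15 UTC − 6h = 21:15 Mesion Republic standard time (rolling into the previous day, 24 February 2033).
The standard-time date in Mesion Republic, February 24, 2033, does not fall between 27 February and 16 October, so daylight saving is not in effect and Mesion Republic is at UTC−06:00.
03:15 UTC − 6h = 21:15 local (rolling into the previous day, 24 February 2033).

21:15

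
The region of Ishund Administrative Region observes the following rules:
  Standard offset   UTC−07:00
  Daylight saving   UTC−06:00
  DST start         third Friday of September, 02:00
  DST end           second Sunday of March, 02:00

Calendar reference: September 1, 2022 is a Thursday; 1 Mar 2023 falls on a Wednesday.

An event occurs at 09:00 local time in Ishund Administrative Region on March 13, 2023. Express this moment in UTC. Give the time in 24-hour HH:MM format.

16:00

1 September 2022 is a Thursday, so the first Friday is September 2 and the third is September 16.
1 March 2023 is a Wednesday, so the first Sunday is March 5 and the second is March 12.
Daylight saving runs 16 September 2022 – 12 March 2023; March 13, 2023 is outside that window, so Ishund Administrative Region is on standard time at UTC−07:00.
09:00 local + 7h = 16:00 UTC.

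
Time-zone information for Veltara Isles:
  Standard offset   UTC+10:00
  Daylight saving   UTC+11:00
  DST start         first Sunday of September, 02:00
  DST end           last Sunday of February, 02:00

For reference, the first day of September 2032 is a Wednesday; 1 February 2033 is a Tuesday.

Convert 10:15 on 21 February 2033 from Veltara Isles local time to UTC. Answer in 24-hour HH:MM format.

1 September 2032 is a Wednesday, so the first Sunday is September 5.
1 February 2033 is a Tuesday, so Sundays fall on 6, 13, 20, 27; the last is February 27.
21 February 2033 falls between 5 September 2032 and 27 February 2033, so daylight saving is in effect and Veltara Isles is at UTC+11:00.
10:15 local − 11h = 23:15 UTC (rolling into the previous day, 20 February 2033).

23:15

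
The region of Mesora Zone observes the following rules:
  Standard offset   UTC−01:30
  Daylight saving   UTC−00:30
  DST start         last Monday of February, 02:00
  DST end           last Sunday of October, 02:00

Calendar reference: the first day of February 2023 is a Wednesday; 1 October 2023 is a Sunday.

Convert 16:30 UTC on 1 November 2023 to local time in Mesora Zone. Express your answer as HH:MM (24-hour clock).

1 February 2023 is a Wednesday, so Mondays fall on 6, 13, 20, 27; the last is February 27.
1 October 2023 is a Sunday, so Sundays fall on 1, 8, 15, 22, 29; the last is October 29.
At the standard offset (UTC−01:30), 16:30 UTC − 1h30m = 15:00 Mesora Zone standard time.
Daylight saving runs 27 February – 29 October; the standard-time date in Mesora Zone, 1 November 2023, is outside that window, so Mesora Zone is on standard time at UTC−01:30.
16:30 UTC − 1h30m = 15:00 local.

15:00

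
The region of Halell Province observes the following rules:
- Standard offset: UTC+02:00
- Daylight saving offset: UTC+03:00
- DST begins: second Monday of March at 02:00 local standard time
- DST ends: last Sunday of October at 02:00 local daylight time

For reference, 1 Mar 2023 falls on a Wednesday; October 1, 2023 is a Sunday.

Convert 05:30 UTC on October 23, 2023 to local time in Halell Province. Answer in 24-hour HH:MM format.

1 March 2023 is a Wednesday, so the first Monday is March 6 and the second is March 13.
1 October 2023 is a Sunday, so Sundays fall on 1, 8, 15, 22, 29; the last is October 29.
At the standard offset (UTC+02:00), 05:30 UTC + 2h = 07:30 Halell Province standard time.
The standard-time date in Halell Province, October 23, 2023, falls between 13 March and 29 October, so daylight saving is in effect and Halell Province is at UTC+03:00.
05:30 UTC + 3h = 08:30 local.

08:30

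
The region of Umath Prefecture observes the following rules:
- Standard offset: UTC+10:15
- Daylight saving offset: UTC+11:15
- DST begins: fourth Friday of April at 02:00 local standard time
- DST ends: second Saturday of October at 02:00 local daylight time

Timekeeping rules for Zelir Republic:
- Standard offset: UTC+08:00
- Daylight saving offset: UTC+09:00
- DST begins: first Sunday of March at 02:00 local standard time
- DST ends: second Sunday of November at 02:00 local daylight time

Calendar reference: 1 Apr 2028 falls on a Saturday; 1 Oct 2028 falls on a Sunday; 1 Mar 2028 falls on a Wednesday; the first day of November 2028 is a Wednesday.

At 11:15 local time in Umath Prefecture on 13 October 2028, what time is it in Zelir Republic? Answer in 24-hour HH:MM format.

09:00

1 April 2028 is a Saturday, so the first Friday is April 7 and the fourth is April 28.
1 October 2028 is a Sunday, so the first Saturday is October 7 and the second is October 14.
13 October 2028 falls between 28 April and 14 October, so daylight saving is in effect and Umath Prefecture is at UTC+11:15.
11:15 Umath Prefecture − 11h15m = 00:00 UTC.
1 March 2028 is a Wednesday, so the first Sunday is March 5.
1 November 2028 is a Wednesday, so the first Sunday is November 5 and the second is November 12.
At the standard offset (UTC+08:00), 00:00 UTC + 8h = 08:00 Zelir Republic standard time.
The standard-time date in Zelir Republic, 13 October 2028, lies within the daylight-saving period (5 March – 12 November), so Zelir Republic is on daylight time, UTC+09:00.
00:00 UTC + 9h = 09:00 Zelir Republic.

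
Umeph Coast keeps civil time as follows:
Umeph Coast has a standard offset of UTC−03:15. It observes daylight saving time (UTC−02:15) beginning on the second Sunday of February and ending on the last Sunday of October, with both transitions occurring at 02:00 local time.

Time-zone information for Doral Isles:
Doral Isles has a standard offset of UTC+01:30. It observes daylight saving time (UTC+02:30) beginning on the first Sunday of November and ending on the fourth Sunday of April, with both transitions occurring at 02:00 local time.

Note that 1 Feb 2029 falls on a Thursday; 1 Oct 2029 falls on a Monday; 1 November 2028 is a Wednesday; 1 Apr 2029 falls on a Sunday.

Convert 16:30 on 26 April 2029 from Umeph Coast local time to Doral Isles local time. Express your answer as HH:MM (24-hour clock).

1 February 2029 is a Thursday, so the first Sunday is February 4 and the second is February 11.
1 October 2029 is a Monday, so Sundays fall on 7, 14, 21, 28; the last is October 28.
26 April 2029 lies within the daylight-saving period (11 February – 28 October), so Umeph Coast is on daylight time, UTC−02:15.
16:30 Umeph Coast + 2h15m = 18:45 UTC.
1 November 2028 is a Wednesday, so the first Sunday is November 5.
1 April 2029 is a Sunday, so the first Sunday is April 1 and the fourth is April 22.
At the standard offset (UTC+01:30), 18:45 UTC + 1h30m = 20:15 Doral Isles standard time.
Daylight saving runs 5 November 2028 – 22 April 2029; the standard-time date in Doral Isles, 26 April 2029, is outside that window, so Doral Isles is on standard time at UTC+01:30.
18:45 UTC + 1h30m = 20:15 Doral Isles.

20:15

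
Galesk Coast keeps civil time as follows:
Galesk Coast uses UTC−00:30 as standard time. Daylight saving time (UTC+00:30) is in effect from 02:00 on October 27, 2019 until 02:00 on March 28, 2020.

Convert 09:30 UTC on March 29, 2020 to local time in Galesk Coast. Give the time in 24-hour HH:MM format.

At the standard offset (UTC−00:30), 09:30 UTC − 0h30m = 09:00 Galesk Coast standard time.
Daylight saving runs 27 October 2019 – 28 March 2020; the standard-time date in Galesk Coast, March 29, 2020, is outside that window, so Galesk Coast is on standard time at UTC−00:30.
09:30 UTC − 0h30m = 09:00 local.

09:00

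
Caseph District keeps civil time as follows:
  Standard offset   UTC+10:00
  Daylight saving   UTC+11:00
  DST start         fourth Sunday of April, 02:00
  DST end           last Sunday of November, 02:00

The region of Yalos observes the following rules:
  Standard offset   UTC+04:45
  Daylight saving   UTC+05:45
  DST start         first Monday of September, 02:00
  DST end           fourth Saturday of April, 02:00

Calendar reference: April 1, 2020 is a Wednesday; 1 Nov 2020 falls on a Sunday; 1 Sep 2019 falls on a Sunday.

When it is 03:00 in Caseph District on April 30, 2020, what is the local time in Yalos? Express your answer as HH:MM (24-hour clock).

20:45

1 April 2020 is a Wednesday, so the first Sunday is April 5 and the fourth is April 26.
1 November 2020 is a Sunday, so Sundays fall on 1, 8, 15, 22, 29; the last is November 29.
April 30, 2020 lies within the daylight-saving period (26 April – 29 November), so Caseph District is on daylight time, UTC+11:00.
03:00 Caseph District − 11h = 16:00 UTC (rolling into the previous day, 29 April 2020).
1 September 2019 is a Sunday, so the first Monday is September 2.
1 April 2020 is a Wednesday, so the first Saturday is April 4 and the fourth is April 25.
At the standard offset (UTC+04:45), 16:00 UTC + 4h45m = 20:45 Yalos standard time.
The standard-time date in Yalos, April 29, 2020, does not fall between 2 September 2019 and 25 April 2020, so daylight saving is not in effect and Yalos is at UTC+04:45.
16:00 UTC + 4h45m = 20:45 Yalos.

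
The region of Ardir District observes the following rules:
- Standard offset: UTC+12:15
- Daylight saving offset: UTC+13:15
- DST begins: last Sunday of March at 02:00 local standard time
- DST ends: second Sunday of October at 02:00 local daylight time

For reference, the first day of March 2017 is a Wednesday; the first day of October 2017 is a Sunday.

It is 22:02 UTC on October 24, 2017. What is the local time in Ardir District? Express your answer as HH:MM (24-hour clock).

10:17

1 March 2017 is a Wednesday, so Sundays fall on 5, 12, 19, 26; the last is March 26.
1 October 2017 is a Sunday, so the first Sunday is October 1 and the second is October 8.
At the standard offset (UTC+12:15), 22:02 UTC + 12h15m = 10:17 Ardir District standard time (rolling into the next day, 25 October 2017).
Daylight saving runs 26 March – 8 October; the standard-time date in Ardir District, October 25, 2017, is outside that window, so Ardir District is on standard time at UTC+12:15.
22:02 UTC + 12h15m = 10:17 local (rolling into the next day, 25 October 2017).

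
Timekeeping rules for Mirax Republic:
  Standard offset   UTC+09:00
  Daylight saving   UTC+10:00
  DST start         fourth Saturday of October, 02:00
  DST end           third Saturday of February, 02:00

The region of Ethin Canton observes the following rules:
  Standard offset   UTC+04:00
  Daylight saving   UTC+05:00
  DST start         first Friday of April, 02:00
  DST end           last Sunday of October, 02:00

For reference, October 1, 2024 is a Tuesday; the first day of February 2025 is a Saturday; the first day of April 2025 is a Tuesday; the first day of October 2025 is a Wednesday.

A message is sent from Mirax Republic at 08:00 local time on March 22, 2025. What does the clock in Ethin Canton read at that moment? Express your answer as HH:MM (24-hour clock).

1 October 2024 is a Tuesday, so the first Saturday is October 5 and the fourth is October 26.
1 February 2025 is a Saturday, so the first Saturday is February 1 and the third is February 15.
March 22, 2025 does not fall between 26 October 2024 and 15 February 2025, so daylight saving is not in effect and Mirax Republic is at UTC+09:00.
08:00 Mirax Republic − 9h = 23:00 UTC (rolling into the previous day, 21 March 2025).
1 April 2025 is a Tuesday, so the first Friday is April 4.
1 October 2025 is a Wednesday, so Sundays fall on 5, 12, 19, 26; the last is October 26.
At the standard offset (UTC+04:00), 23:00 UTC + 4h = 03:00 Ethin Canton standard time (rolling into the next day, 22 March 2025).
The standard-time date in Ethin Canton, March 22, 2025, does not fall between 4 April and 26 October, so daylight saving is not in effect and Ethin Canton is at UTC+04:00.
23:00 UTC + 4h = 03:00 Ethin Canton (rolling into the next day, 22 March 2025).

03:00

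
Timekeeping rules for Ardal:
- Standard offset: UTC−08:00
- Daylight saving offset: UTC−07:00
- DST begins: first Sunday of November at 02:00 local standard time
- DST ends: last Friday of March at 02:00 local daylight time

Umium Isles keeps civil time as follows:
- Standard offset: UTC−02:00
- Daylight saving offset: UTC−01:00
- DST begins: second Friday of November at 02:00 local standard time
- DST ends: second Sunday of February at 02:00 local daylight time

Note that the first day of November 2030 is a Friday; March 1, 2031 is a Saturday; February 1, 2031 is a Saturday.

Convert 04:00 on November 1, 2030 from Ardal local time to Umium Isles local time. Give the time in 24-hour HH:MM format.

1 November 2030 is a Friday, so the first Sunday is November 3.
1 March 2031 is a Saturday, so Fridays fall on 7, 14, 21, 28; the last is March 28.
Daylight saving runs 3 November 2030 – 28 March 2031; November 1, 2030 is outside that window, so Ardal is on standard time at UTC−08:00.
04:00 Ardal + 8h = 12:00 UTC.
1 November 2030 is a Friday, so the first Friday is November 1 and the second is November 8.
1 February 2031 is a Saturday, so the first Sunday is February 2 and the second is February 9.
At the standard offset (UTC−02:00), 12:00 UTC − 2h = 10:00 Umium Isles standard time.
The standard-time date in Umium Isles, November 1, 2030, is outside the daylight-saving period (8 November 2030 – 9 February 2031), so Umium Isles is on standard time, UTC−02:00.
12:00 UTC − 2h = 10:00 Umium Isles.

10:00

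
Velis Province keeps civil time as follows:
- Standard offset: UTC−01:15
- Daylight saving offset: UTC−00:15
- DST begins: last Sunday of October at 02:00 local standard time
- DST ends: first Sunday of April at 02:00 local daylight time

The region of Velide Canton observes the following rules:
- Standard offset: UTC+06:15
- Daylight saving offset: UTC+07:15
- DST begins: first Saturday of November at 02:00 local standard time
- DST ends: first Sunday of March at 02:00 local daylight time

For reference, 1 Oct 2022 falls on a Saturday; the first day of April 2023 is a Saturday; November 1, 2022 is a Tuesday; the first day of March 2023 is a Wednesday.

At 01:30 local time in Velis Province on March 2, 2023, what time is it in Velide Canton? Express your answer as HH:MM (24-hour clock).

09:00

1 October 2022 is a Saturday, so Sundays fall on 2, 9, 16, 23, 30; the last is October 30.
1 April 2023 is a Saturday, so the first Sunday is April 2.
March 2, 2023 falls between 30 October 2022 and 2 April 2023, so daylight saving is in effect and Velis Province is at UTC−00:15.
01:30 Velis Province + 0h15m = 01:45 UTC.
1 November 2022 is a Tuesday, so the first Saturday is November 5.
1 March 2023 is a Wednesday, so the first Sunday is March 5.
At the standard offset (UTC+06:15), 01:45 UTC + 6h15m = 08:00 Velide Canton standard time.
The standard-time date in Velide Canton, March 2, 2023, lies within the daylight-saving period (5 November 2022 – 5 March 2023), so Velide Canton is on daylight time, UTC+07:15.
01:45 UTC + 7h15m = 09:00 Velide Canton.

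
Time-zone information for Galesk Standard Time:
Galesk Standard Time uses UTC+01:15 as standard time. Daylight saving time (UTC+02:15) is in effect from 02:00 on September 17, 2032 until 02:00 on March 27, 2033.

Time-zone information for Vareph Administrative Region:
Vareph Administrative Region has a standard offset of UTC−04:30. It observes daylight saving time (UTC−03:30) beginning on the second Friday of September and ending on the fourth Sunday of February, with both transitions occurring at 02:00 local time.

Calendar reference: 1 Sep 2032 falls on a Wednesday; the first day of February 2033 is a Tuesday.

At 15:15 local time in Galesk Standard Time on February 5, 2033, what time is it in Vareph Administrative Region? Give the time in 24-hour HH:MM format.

09:30

February 5, 2033 falls between 17 September 2032 and 27 March 2033, so daylight saving is in effect and Galesk Standard Time is at UTC+02:15.
15:15 Galesk Standard Time − 2h15m = 13:00 UTC.
1 September 2032 is a Wednesday, so the first Friday is September 3 and the second is September 10.
1 February 2033 is a Tuesday, so the first Sunday is February 6 and the fourth is February 27.
At the standard offset (UTC−04:30), 13:00 UTC − 4h30m = 08:30 Vareph Administrative Region standard time.
The standard-time date in Vareph Administrative Region, February 5, 2033, lies within the daylight-saving period (10 September 2032 – 27 February 2033), so Vareph Administrative Region is on daylight time, UTC−03:30.
13:00 UTC − 3h30m = 09:30 Vareph Administrative Region.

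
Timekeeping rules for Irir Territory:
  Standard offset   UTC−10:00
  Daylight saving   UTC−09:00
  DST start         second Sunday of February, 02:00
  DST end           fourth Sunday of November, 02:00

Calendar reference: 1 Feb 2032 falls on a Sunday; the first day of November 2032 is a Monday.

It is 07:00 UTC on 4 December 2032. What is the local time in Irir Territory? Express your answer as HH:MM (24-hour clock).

1 February 2032 is a Sunday, so the first Sunday is February 1 and the second is February 8.
1 November 2032 is a Monday, so the first Sunday is November 7 and the fourth is November 28.
At the standard offset (UTC−10:00), 07:00 UTC − 10h = 21:00 Irir Territory standard time (rolling into the previous day, 3 December 2032).
The standard-time date in Irir Territory, 3 December 2032, does not fall between 8 February and 28 November, so daylight saving is not in effect and Irir Territory is at UTC−10:00.
07:00 UTC − 10h = 21:00 local (rolling into the previous day, 3 December 2032).

21:00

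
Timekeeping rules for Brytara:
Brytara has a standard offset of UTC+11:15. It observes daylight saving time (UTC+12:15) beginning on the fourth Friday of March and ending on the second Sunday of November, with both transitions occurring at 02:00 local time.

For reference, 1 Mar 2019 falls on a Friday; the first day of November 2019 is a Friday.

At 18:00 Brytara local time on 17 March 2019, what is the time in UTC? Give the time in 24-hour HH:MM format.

1 March 2019 is a Friday, so the first Friday is March 1 and the fourth is March 22.
1 November 2019 is a Friday, so the first Sunday is November 3 and the second is November 10.
17 March 2019 is outside the daylight-saving period (22 March – 10 November), so Brytara is on standard time, UTC+11:15.
18:00 local − 11h15m = 06:45 UTC.

06:45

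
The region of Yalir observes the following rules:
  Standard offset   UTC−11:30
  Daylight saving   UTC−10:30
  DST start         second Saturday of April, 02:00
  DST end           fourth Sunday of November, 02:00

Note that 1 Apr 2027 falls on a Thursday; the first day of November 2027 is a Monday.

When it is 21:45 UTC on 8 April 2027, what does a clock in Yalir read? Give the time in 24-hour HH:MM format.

10:15

1 April 2027 is a Thursday, so the first Saturday is April 3 and the second is April 10.
1 November 2027 is a Monday, so the first Sunday is November 7 and the fourth is November 28.
At the standard offset (UTC−11:30), 21:45 UTC − 11h30m = 10:15 Yalir standard time.
The standard-time date in Yalir, 8 April 2027, is outside the daylight-saving period (10 April – 28 November), so Yalir is on standard time, UTC−11:30.
21:45 UTC − 11h30m = 10:15 local.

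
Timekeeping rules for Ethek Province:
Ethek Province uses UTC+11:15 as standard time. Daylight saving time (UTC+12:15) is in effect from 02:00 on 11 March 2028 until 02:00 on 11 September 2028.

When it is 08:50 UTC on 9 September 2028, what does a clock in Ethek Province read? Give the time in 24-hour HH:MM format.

21:05

At the standard offset (UTC+11:15), 08:50 UTC + 11h15m = 20:05 Ethek Province standard time.
Daylight saving runs 11 March – 11 September; the standard-time date in Ethek Province, 9 September 2028, is inside that window, so Ethek Province is at UTC+12:15.
08:50 UTC + 12h15m = 21:05 local.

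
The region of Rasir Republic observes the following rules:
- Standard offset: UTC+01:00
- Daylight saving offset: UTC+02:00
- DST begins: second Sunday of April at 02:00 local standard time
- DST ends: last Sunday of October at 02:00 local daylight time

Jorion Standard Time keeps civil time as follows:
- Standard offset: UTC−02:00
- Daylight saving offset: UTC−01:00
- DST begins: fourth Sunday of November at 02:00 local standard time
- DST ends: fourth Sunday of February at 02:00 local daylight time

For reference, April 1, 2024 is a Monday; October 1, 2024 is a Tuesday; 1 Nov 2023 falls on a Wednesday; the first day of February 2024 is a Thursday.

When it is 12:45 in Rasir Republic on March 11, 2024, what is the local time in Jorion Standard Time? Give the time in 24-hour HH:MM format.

1 April 2024 is a Monday, so the first Sunday is April 7 and the second is April 14.
1 October 2024 is a Tuesday, so Sundays fall on 6, 13, 20, 27; the last is October 27.
March 11, 2024 does not fall between 14 April and 27 October, so daylight saving is not in effect and Rasir Republic is at UTC+01:00.
12:45 Rasir Republic − 1h = 11:45 UTC.
1 November 2023 is a Wednesday, so the first Sunday is November 5 and the fourth is November 26.
1 February 2024 is a Thursday, so the first Sunday is February 4 and the fourth is February 25.
At the standard offset (UTC−02:00), 11:45 UTC − 2h = 09:45 Jorion Standard Time standard time.
The standard-time date in Jorion Standard Time, March 11, 2024, does not fall between 26 November 2023 and 25 February 2024, so daylight saving is not in effect and Jorion Standard Time is at UTC−02:00.
11:45 UTC − 2h = 09:45 Jorion Standard Time.

09:45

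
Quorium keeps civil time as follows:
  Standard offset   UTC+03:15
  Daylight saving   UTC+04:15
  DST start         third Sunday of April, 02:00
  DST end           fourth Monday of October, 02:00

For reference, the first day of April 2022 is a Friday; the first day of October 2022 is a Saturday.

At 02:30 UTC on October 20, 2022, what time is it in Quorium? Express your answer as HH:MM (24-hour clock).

06:45

1 April 2022 is a Friday, so the first Sunday is April 3 and the third is April 17.
1 October 2022 is a Saturday, so the first Monday is October 3 and the fourth is October 24.
At the standard offset (UTC+03:15), 02:30 UTC + 3h15m = 05:45 Quorium standard time.
Daylight saving runs 17 April – 24 October; the standard-time date in Quorium, October 20, 2022, is inside that window, so Quorium is at UTC+04:15.
02:30 UTC + 4h15m = 06:45 local.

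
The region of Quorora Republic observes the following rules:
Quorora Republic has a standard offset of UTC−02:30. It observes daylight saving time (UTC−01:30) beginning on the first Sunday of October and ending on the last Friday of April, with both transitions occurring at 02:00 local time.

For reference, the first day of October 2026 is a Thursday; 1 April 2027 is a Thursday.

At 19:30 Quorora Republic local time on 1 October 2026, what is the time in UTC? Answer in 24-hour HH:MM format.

22:00

1 October 2026 is a Thursday, so the first Sunday is October 4.
1 April 2027 is a Thursday, so Fridays fall on 2, 9, 16, 23, 30; the last is April 30.
Daylight saving runs 4 October 2026 – 30 April 2027; 1 October 2026 is outside that window, so Quorora Republic is on standard time at UTC−02:30.
19:30 local + 2h30m = 22:00 UTC.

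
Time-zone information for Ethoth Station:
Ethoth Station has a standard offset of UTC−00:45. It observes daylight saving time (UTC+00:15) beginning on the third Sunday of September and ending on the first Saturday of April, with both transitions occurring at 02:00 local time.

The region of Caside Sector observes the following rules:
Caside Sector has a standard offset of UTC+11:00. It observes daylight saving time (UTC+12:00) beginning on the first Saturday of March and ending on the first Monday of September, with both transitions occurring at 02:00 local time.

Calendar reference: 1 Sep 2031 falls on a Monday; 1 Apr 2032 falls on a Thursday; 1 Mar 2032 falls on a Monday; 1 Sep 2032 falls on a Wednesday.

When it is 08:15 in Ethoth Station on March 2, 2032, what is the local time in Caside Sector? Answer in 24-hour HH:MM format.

19:00

1 September 2031 is a Monday, so the first Sunday is September 7 and the third is September 21.
1 April 2032 is a Thursday, so the first Saturday is April 3.
Daylight saving runs 21 September 2031 – 3 April 2032; March 2, 2032 is inside that window, so Ethoth Station is at UTC+00:15.
08:15 Ethoth Station − 0h15m = 08:00 UTC.
1 March 2032 is a Monday, so the first Saturday is March 6.
1 September 2032 is a Wednesday, so the first Monday is September 6.
At the standard offset (UTC+11:00), 08:00 UTC + 11h = 19:00 Caside Sector standard time.
The standard-time date in Caside Sector, March 2, 2032, is outside the daylight-saving period (6 March – 6 September), so Caside Sector is on standard time, UTC+11:00.
08:00 UTC + 11h = 19:00 Caside Sector.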